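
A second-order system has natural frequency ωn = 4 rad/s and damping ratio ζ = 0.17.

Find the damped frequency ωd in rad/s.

ωd = ωn√(1 - ζ²) = 4√(1 - 0.17²) = 3.94 rad/s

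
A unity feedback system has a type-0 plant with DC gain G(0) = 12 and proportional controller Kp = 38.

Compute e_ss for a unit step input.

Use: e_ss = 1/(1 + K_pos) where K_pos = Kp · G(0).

K_pos = Kp · G(0) = 38 × 12 = 456. e_ss = 1/(1 + 456) = 0.0022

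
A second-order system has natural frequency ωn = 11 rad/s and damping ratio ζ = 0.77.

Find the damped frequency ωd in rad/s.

ωd = ωn√(1 - ζ²) = 11√(1 - 0.77²) = 7.02 rad/s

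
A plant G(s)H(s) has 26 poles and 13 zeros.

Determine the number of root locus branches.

Root locus has n branches where n = number of poles = 26.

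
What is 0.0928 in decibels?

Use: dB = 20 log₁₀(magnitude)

dB = 20 log₁₀(0.0928) = -20.6 dB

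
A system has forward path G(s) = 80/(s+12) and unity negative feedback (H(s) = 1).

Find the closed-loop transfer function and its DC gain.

T(s) = G/(1+GH) = [80/(s+12)] / [1 + 80/(s+12)] = 80/(s+12+80) = 80/(s+92). DC gain = 80/92 = 0.8696.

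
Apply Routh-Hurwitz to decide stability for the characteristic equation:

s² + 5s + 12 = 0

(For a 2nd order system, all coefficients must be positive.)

Coefficients: 1, 5, 12. All positive, so system is stable.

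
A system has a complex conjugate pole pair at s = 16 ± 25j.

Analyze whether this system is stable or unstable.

Real part of poles is 16 (> 0, right half-plane). Unstable.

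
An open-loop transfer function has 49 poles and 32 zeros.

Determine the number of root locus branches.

Root locus has n branches where n = number of poles = 49.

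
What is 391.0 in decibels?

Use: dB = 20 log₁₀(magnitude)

dB = 20 log₁₀(391.0) = 51.8 dB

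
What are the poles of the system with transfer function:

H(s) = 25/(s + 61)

Pole is where denominator = 0: s + 61 = 0, so s = -61.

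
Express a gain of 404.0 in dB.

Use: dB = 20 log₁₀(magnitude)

dB = 20 log₁₀(404.0) = 52.1 dB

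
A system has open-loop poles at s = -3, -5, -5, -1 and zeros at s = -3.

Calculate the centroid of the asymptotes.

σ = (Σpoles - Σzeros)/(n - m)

σ = (Σpoles - Σzeros)/(n - m) = (-14 - (-3))/(4 - 1) = -11/3 = -3.67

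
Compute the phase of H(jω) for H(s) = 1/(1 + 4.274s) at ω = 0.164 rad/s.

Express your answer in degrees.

Phase = -arctan(ωτ) = -arctan(0.164 × 4.274) = -35.0°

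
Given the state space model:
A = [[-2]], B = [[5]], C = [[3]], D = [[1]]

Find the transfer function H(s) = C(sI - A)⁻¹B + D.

(sI - A)⁻¹ = 1/(s + 2). H(s) = 3×5/(s + 2) + 1 = (s + 17)/(s + 2).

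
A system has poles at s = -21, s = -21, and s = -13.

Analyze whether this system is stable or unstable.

All poles are in the left half-plane. System is stable.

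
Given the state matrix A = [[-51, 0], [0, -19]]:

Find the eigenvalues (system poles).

For diagonal matrix, eigenvalues are diagonal entries: λ₁ = -51, λ₂ = -19.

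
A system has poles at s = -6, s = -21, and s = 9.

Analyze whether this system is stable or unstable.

Pole(s) at s = 9 are not in the left half-plane. System is unstable.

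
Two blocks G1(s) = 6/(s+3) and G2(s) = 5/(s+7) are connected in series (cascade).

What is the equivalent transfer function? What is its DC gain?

Series: multiply transfer functions. G_eq = 6/(s+3) × 5/(s+7) = 30/((s+3)(s+7)). DC gain = 30/(3×7) = 1.4286.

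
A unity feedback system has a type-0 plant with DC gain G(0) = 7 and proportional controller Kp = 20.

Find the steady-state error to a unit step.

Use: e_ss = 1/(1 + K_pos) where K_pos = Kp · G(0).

K_pos = Kp · G(0) = 20 × 7 = 140. e_ss = 1/(1 + 140) = 0.0071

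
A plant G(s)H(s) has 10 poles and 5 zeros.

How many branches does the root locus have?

Root locus has n branches where n = number of poles = 10.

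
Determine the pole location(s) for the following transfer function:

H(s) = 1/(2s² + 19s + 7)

Discriminant = 19² - 4×2×7 = 361 - 56 = 305 > 0, so two distinct real poles. Using quadratic formula: s = (-19 ± √305)/(2×2) = (-19 ± √305)/4, with √305 ≈ 17.4642. s₁ ≈ -0.3839, s₂ ≈ -9.1161. Poles: s₁ = -0.3839, s₂ = -9.1161.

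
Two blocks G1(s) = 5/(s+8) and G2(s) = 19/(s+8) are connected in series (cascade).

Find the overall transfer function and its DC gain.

Series: multiply transfer functions. G_eq = 5/(s+8) × 19/(s+8) = 95/((s+8)(s+8)). DC gain = 95/(8×8) = 1.484375.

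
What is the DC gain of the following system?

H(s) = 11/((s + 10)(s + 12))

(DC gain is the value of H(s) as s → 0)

DC gain = H(0) = 11/(10 × 12) = 11/120 = 0.0917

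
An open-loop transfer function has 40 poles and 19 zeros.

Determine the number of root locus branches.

Root locus has n branches where n = number of poles = 40.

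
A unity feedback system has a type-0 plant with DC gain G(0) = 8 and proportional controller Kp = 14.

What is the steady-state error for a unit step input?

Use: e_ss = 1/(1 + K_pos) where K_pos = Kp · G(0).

K_pos = Kp · G(0) = 14 × 8 = 112. e_ss = 1/(1 + 112) = 0.0088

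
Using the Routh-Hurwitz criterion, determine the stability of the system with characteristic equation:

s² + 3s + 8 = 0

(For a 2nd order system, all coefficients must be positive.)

Coefficients: 1, 3, 8. All positive, so system is stable.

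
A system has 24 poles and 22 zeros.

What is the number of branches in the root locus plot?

Root locus has n branches where n = number of poles = 24.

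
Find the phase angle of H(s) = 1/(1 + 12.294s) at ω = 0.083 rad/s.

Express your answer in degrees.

Phase = -arctan(ωτ) = -arctan(0.083 × 12.294) = -45.6°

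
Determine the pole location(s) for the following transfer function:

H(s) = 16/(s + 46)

Pole is where denominator = 0: s + 46 = 0, so s = -46.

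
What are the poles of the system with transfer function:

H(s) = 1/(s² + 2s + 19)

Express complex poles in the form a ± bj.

Discriminant = 2² - 4×1×19 = 4 - 76 = -72 < 0, so the poles are a complex conjugate pair s = (-2 ± j√72)/(2×1). Real part = -2/(2×1) = -2/2 = -1; imaginary part = ±√72/(2×1) ≈ 4.2426. Poles: s = -1 ± 4.2426j.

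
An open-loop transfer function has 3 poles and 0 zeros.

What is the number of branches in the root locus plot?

Root locus has n branches where n = number of poles = 3.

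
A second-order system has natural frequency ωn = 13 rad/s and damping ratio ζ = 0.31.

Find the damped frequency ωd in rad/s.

ωd = ωn√(1 - ζ²) = 13√(1 - 0.31²) = 12.36 rad/s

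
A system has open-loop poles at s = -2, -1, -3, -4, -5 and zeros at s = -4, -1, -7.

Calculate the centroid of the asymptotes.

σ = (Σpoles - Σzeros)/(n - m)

σ = (Σpoles - Σzeros)/(n - m) = (-15 - (-12))/(5 - 3) = -3/2 = -1.5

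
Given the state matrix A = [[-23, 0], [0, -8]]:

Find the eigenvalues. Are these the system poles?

For diagonal matrix, eigenvalues are diagonal entries: λ₁ = -23, λ₂ = -8. Eigenvalues of A = system poles.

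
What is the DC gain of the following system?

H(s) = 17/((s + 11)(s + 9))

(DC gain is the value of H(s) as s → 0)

DC gain = H(0) = 17/(11 × 9) = 17/99 = 0.1717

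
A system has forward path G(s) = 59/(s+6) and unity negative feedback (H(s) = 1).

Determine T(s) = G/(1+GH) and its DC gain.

T(s) = G/(1+GH) = [59/(s+6)] / [1 + 59/(s+6)] = 59/(s+6+59) = 59/(s+65). DC gain = 59/65 = 0.9077.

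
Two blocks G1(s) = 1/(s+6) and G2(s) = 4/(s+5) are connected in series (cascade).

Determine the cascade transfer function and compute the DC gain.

Series: multiply transfer functions. G_eq = 1/(s+6) × 4/(s+5) = 4/((s+6)(s+5)). DC gain = 4/(6×5) = 0.1333.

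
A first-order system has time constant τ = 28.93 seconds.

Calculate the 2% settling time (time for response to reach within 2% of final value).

For first-order system, 2% settling time ≈ 4τ = 4 × 28.93 = 115.72 s.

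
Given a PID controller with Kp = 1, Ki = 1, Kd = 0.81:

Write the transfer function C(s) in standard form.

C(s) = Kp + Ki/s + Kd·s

Substituting values: C(s) = 1 + 1/s + 0.81s = (0.81s² + s + 1)/s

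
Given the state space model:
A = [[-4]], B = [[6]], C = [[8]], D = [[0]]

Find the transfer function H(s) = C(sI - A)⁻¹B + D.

(sI - A)⁻¹ = 1/(s + 4). H(s) = 8 × 6/(s + 4) + 0 = 48/(s + 4).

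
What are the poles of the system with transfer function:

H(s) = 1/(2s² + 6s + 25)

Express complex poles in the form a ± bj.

Discriminant = 6² - 4×2×25 = 36 - 200 = -164 < 0, so the poles are a complex conjugate pair s = (-6 ± j√164)/(2×2). Real part = -6/(2×2) = -6/4 = -1.5; imaginary part = ±√164/(2×2) ≈ 3.2016. Poles: s = -1.5 ± 3.2016j.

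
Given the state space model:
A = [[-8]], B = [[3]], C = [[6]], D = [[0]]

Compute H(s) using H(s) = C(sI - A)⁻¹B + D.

(sI - A)⁻¹ = 1/(s + 8). H(s) = 6 × 3/(s + 8) + 0 = 18/(s + 8).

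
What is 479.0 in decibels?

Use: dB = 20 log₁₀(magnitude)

dB = 20 log₁₀(479.0) = 53.6 dB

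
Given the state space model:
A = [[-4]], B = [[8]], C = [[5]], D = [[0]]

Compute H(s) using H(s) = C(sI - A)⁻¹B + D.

(sI - A)⁻¹ = 1/(s + 4). H(s) = 5 × 8/(s + 4) + 0 = 40/(s + 4).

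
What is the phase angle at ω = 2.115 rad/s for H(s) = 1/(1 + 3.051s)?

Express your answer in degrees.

Phase = -arctan(ωτ) = -arctan(2.115 × 3.051) = -81.2°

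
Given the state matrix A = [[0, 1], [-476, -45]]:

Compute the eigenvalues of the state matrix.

det(A - λI) = λ² - (-45)λ + 476 = (λ - (-17))(λ - (-28)). Eigenvalues: -17, -28.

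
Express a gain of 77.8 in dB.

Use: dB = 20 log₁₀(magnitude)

dB = 20 log₁₀(77.8) = 37.8 dB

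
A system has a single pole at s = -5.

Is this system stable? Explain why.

Pole at s = -5 is in the left half-plane. Stable.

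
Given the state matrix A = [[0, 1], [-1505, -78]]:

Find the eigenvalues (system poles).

det(A - λI) = λ² - (-78)λ + 1505 = (λ - (-43))(λ - (-35)). Eigenvalues: -43, -35.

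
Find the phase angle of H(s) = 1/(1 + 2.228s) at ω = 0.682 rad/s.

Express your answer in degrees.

Phase = -arctan(ωτ) = -arctan(0.682 × 2.228) = -56.7°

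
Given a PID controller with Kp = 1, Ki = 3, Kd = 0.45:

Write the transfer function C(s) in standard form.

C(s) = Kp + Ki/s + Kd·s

Substituting values: C(s) = 1 + 3/s + 0.45s = (0.45s² + s + 3)/s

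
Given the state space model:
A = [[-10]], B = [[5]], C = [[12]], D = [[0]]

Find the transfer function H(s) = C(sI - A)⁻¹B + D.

(sI - A)⁻¹ = 1/(s + 10). H(s) = 12 × 5/(s + 10) + 0 = 60/(s + 10).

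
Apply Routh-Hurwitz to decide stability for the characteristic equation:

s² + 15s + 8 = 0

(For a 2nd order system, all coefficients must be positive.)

Coefficients: 1, 15, 8. All positive, so system is stable.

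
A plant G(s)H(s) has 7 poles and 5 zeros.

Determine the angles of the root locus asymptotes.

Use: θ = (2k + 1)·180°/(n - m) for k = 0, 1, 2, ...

n - m = 7 - 5 = 2. Angles: θk = (2k + 1)·180°/2 = 90°, 270°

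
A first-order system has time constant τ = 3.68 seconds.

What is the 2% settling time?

For first-order system, 2% settling time ≈ 4τ = 4 × 3.68 = 14.72 s.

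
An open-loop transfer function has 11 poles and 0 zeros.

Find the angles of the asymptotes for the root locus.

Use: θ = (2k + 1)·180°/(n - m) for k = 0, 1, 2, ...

n - m = 11 - 0 = 11. Angles: θk = (2k + 1)·180°/11 = 16.36°, 49.09°, 81.82°, 114.55°, 147.27°, 180°, 212.73°, 245.45°, 278.18°, 310.91°, 343.64°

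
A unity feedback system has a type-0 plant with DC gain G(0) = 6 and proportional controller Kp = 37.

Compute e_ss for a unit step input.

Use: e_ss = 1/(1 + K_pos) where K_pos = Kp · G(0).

K_pos = Kp · G(0) = 37 × 6 = 222. e_ss = 1/(1 + 222) = 0.0045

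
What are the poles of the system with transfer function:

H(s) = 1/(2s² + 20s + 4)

Discriminant = 20² - 4×2×4 = 400 - 32 = 368 > 0, so two distinct real poles. Using quadratic formula: s = (-20 ± √368)/(2×2) = (-20 ± √368)/4, with √368 ≈ 19.1833. s₁ ≈ -0.2042, s₂ ≈ -9.7958. Poles: s₁ = -0.2042, s₂ = -9.7958.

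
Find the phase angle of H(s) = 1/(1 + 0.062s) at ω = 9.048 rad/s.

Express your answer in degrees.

Phase = -arctan(ωτ) = -arctan(9.048 × 0.062) = -29.3°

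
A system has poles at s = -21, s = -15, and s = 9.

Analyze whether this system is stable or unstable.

Pole(s) at s = 9 are not in the left half-plane. System is unstable.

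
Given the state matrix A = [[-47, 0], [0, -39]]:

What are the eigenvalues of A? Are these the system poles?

For diagonal matrix, eigenvalues are diagonal entries: λ₁ = -47, λ₂ = -39. Eigenvalues of A = system poles.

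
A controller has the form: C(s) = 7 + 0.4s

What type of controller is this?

This is a Proportional-Derivative (PD) controller.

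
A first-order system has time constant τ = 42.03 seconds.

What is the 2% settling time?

For first-order system, 2% settling time ≈ 4τ = 4 × 42.03 = 168.12 s.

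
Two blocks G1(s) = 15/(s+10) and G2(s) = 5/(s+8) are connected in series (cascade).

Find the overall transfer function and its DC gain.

Series: multiply transfer functions. G_eq = 15/(s+10) × 5/(s+8) = 75/((s+10)(s+8)). DC gain = 75/(10×8) = 0.9375.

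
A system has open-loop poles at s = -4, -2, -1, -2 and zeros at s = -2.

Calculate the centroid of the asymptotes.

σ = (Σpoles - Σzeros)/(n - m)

σ = (Σpoles - Σzeros)/(n - m) = (-9 - (-2))/(4 - 1) = -7/3 = -2.33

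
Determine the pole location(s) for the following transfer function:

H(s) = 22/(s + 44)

Pole is where denominator = 0: s + 44 = 0, so s = -44.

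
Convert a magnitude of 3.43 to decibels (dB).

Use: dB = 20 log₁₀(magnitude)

dB = 20 log₁₀(3.43) = 10.7 dB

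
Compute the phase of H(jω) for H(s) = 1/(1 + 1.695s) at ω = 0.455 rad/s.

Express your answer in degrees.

Phase = -arctan(ωτ) = -arctan(0.455 × 1.695) = -37.6°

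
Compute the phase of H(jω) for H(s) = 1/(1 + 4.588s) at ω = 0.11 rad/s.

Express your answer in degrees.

Phase = -arctan(ωτ) = -arctan(0.11 × 4.588) = -26.8°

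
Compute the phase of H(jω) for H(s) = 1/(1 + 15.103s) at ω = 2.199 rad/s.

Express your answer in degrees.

Phase = -arctan(ωτ) = -arctan(2.199 × 15.103) = -88.3°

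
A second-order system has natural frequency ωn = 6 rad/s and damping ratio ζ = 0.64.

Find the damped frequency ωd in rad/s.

ωd = ωn√(1 - ζ²) = 6√(1 - 0.64²) = 4.61 rad/s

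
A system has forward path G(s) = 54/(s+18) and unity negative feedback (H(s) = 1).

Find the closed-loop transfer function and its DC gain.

T(s) = G/(1+GH) = [54/(s+18)] / [1 + 54/(s+18)] = 54/(s+18+54) = 54/(s+72). DC gain = 54/72 = 0.75.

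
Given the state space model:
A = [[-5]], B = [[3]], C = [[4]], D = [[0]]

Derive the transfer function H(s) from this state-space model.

(sI - A)⁻¹ = 1/(s + 5). H(s) = 4 × 3/(s + 5) + 0 = 12/(s + 5).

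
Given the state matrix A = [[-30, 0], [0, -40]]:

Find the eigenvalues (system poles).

For diagonal matrix, eigenvalues are diagonal entries: λ₁ = -30, λ₂ = -40.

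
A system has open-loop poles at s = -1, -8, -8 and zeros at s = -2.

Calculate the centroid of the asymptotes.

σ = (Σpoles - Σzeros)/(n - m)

σ = (Σpoles - Σzeros)/(n - m) = (-17 - (-2))/(3 - 1) = -15/2 = -7.5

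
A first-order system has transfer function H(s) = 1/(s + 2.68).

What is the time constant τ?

For H(s) = 1/(s + 1/τ), the pole is at -1/τ = -2.68, so τ = 1/2.68 = 0.3731 s.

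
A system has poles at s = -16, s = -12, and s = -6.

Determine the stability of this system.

All poles are in the left half-plane. System is stable.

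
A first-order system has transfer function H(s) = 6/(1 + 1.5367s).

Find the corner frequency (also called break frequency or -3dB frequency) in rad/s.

Corner frequency = 1/τ = 1/1.5367 = 0.651 rad/s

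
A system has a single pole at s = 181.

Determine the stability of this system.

Pole at s = 181 is in the right half-plane. Unstable.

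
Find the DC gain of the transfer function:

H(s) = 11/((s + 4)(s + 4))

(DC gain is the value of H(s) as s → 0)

DC gain = H(0) = 11/(4 × 4) = 11/16 = 0.6875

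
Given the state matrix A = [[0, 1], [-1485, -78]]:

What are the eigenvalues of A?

det(A - λI) = λ² - (-78)λ + 1485 = (λ - (-45))(λ - (-33)). Eigenvalues: -45, -33.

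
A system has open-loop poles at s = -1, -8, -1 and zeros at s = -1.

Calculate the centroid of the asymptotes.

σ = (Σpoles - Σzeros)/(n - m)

σ = (Σpoles - Σzeros)/(n - m) = (-10 - (-1))/(3 - 1) = -9/2 = -4.5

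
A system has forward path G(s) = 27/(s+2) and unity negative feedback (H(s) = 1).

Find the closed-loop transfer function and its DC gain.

T(s) = G/(1+GH) = [27/(s+2)] / [1 + 27/(s+2)] = 27/(s+2+27) = 27/(s+29). DC gain = 27/29 = 0.9310.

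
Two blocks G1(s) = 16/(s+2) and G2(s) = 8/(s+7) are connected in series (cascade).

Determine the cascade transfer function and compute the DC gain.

Series: multiply transfer functions. G_eq = 16/(s+2) × 8/(s+7) = 128/((s+2)(s+7)). DC gain = 128/(2×7) = 9.1429.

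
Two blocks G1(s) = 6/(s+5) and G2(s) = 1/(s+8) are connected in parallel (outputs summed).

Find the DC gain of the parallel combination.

Parallel: G_eq = G1 + G2. DC gain = G1(0) + G2(0) = 6/5 + 1/8 = 1.2 + 0.125 = 1.325.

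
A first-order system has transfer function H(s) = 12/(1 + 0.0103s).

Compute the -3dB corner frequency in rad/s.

Corner frequency = 1/τ = 1/0.0103 = 97.087 rad/s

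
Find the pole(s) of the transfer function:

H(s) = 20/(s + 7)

Pole is where denominator = 0: s + 7 = 0, so s = -7.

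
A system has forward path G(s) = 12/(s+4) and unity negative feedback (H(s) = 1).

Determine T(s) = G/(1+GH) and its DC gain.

T(s) = G/(1+GH) = [12/(s+4)] / [1 + 12/(s+4)] = 12/(s+4+12) = 12/(s+16). DC gain = 12/16 = 0.75.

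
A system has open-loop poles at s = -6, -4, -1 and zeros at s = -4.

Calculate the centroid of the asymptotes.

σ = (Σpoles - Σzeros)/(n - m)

σ = (Σpoles - Σzeros)/(n - m) = (-11 - (-4))/(3 - 1) = -7/2 = -3.5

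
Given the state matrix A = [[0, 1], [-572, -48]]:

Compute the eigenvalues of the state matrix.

det(A - λI) = λ² - (-48)λ + 572 = (λ - (-26))(λ - (-22)). Eigenvalues: -26, -22.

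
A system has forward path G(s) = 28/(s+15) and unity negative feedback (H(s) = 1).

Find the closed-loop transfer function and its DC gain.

T(s) = G/(1+GH) = [28/(s+15)] / [1 + 28/(s+15)] = 28/(s+15+28) = 28/(s+43). DC gain = 28/43 = 0.6512.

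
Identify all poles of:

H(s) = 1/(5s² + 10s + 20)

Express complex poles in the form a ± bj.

Discriminant = 10² - 4×5×20 = 100 - 400 = -300 < 0, so the poles are a complex conjugate pair s = (-10 ± j√300)/(2×5). Real part = -10/(2×5) = -10/10 = -1; imaginary part = ±√300/(2×5) ≈ 1.7321. Poles: s = -1 ± 1.7321j.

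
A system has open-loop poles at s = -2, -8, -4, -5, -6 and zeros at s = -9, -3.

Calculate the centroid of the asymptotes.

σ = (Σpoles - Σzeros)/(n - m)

σ = (Σpoles - Σzeros)/(n - m) = (-25 - (-12))/(5 - 2) = -13/3 = -4.33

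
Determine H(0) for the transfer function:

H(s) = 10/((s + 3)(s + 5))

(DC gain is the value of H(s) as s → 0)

DC gain = H(0) = 10/(3 × 5) = 10/15 = 0.6667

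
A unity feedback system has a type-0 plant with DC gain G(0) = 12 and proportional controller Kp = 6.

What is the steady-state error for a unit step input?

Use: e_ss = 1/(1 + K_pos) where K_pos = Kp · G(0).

K_pos = Kp · G(0) = 6 × 12 = 72. e_ss = 1/(1 + 72) = 0.0137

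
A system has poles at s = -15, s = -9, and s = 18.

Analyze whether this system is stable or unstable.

Pole(s) at s = 18 are not in the left half-plane. System is unstable.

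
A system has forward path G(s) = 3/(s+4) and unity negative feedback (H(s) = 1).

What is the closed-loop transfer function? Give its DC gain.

T(s) = G/(1+GH) = [3/(s+4)] / [1 + 3/(s+4)] = 3/(s+4+3) = 3/(s+7). DC gain = 3/7 = 0.4286.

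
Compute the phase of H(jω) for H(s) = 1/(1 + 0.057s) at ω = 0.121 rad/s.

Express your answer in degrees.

Phase = -arctan(ωτ) = -arctan(0.121 × 0.057) = -0.4°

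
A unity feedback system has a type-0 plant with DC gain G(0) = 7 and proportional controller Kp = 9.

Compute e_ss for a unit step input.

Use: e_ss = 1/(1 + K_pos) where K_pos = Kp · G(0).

K_pos = Kp · G(0) = 9 × 7 = 63. e_ss = 1/(1 + 63) = 0.015625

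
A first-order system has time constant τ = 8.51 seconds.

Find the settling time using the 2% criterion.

For first-order system, 2% settling time ≈ 4τ = 4 × 8.51 = 34.04 s.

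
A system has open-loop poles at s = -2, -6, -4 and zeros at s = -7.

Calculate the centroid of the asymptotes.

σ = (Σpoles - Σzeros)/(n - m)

σ = (Σpoles - Σzeros)/(n - m) = (-12 - (-7))/(3 - 1) = -5/2 = -2.5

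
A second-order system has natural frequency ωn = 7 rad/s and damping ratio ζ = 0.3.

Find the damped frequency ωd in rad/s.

ωd = ωn√(1 - ζ²) = 7√(1 - 0.3²) = 6.68 rad/s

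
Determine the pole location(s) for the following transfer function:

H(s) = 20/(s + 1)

Pole is where denominator = 0: s + 1 = 0, so s = -1.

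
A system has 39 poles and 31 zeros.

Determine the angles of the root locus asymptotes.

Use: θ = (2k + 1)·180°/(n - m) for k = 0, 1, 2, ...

n - m = 39 - 31 = 8. Angles: θk = (2k + 1)·180°/8 = 22.5°, 67.5°, 112.5°, 157.5°, 202.5°, 247.5°, 292.5°, 337.5°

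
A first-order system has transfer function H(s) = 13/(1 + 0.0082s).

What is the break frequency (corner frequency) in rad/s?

Corner frequency = 1/τ = 1/0.0082 = 121.951 rad/s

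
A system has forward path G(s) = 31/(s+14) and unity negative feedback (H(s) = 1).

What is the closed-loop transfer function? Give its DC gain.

T(s) = G/(1+GH) = [31/(s+14)] / [1 + 31/(s+14)] = 31/(s+14+31) = 31/(s+45). DC gain = 31/45 = 0.6889.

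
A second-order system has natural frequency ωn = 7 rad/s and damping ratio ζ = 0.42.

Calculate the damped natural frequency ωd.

ωd = ωn√(1 - ζ²) = 7√(1 - 0.42²) = 6.35 rad/s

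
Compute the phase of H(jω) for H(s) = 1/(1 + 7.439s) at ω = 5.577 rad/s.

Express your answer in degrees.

Phase = -arctan(ωτ) = -arctan(5.577 × 7.439) = -88.6°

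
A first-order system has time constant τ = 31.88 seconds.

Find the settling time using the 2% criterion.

For first-order system, 2% settling time ≈ 4τ = 4 × 31.88 = 127.52 s.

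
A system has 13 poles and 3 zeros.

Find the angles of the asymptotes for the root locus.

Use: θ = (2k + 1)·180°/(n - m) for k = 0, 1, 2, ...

n - m = 13 - 3 = 10. Angles: θk = (2k + 1)·180°/10 = 18°, 54°, 90°, 126°, 162°, 198°, 234°, 270°, 306°, 342°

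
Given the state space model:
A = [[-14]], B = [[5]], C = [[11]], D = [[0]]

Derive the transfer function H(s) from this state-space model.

(sI - A)⁻¹ = 1/(s + 14). H(s) = 11 × 5/(s + 14) + 0 = 55/(s + 14).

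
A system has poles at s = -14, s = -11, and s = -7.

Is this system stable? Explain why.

All poles are in the left half-plane. System is stable.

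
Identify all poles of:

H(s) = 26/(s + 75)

Pole is where denominator = 0: s + 75 = 0, so s = -75.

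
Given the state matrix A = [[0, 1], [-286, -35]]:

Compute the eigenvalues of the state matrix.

det(A - λI) = λ² - (-35)λ + 286 = (λ - (-22))(λ - (-13)). Eigenvalues: -22, -13.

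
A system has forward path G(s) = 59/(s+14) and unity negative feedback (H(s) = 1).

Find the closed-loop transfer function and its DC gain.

T(s) = G/(1+GH) = [59/(s+14)] / [1 + 59/(s+14)] = 59/(s+14+59) = 59/(s+73). DC gain = 59/73 = 0.8082.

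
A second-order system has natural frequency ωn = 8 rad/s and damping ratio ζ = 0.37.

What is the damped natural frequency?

ωd = ωn√(1 - ζ²) = 8√(1 - 0.37²) = 7.43 rad/s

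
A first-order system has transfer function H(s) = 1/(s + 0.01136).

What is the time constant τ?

For H(s) = 1/(s + 1/τ), the pole is at -1/τ = -0.01136, so τ = 1/0.01136 = 88.03 s.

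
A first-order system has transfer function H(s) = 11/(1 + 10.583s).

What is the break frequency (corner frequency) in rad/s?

Corner frequency = 1/τ = 1/10.583 = 0.094 rad/s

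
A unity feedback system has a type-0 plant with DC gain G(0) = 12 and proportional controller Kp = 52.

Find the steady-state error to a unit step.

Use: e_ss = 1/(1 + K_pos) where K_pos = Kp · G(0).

K_pos = Kp · G(0) = 52 × 12 = 624. e_ss = 1/(1 + 624) = 0.0016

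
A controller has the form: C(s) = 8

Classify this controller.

This is a Proportional (P) controller.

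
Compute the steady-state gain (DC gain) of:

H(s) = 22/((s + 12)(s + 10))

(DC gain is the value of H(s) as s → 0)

DC gain = H(0) = 22/(12 × 10) = 22/120 = 0.1833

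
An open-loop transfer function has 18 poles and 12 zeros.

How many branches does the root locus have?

Root locus has n branches where n = number of poles = 18.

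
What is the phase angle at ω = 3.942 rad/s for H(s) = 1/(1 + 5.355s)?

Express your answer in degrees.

Phase = -arctan(ωτ) = -arctan(3.942 × 5.355) = -87.3°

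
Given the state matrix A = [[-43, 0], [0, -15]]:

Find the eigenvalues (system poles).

For diagonal matrix, eigenvalues are diagonal entries: λ₁ = -43, λ₂ = -15.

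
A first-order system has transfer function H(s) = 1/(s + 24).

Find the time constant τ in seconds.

For H(s) = 1/(s + 1/τ), the pole is at -1/τ = -24, so τ = 1/24 = 0.0417 s.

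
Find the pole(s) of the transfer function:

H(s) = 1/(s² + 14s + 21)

Discriminant = 14² - 4×1×21 = 196 - 84 = 112 > 0, so two distinct real poles. Using quadratic formula: s = (-14 ± √112)/(2×1) = (-14 ± √112)/2, with √112 ≈ 10.5830. s₁ ≈ -1.7085, s₂ ≈ -12.2915. Poles: s₁ = -1.7085, s₂ = -12.2915.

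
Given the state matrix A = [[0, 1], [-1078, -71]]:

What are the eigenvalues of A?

det(A - λI) = λ² - (-71)λ + 1078 = (λ - (-49))(λ - (-22)). Eigenvalues: -49, -22.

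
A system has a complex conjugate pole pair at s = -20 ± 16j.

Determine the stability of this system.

Real part of poles is -20 (< 0, left half-plane). Stable.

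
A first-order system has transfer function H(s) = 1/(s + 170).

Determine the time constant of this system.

For H(s) = 1/(s + 1/τ), the pole is at -1/τ = -170, so τ = 1/170 = 0.0059 s.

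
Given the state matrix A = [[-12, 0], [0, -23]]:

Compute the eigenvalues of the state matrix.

For diagonal matrix, eigenvalues are diagonal entries: λ₁ = -12, λ₂ = -23.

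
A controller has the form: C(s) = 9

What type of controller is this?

This is a Proportional (P) controller.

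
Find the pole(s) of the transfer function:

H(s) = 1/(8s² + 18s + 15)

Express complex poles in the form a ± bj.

Discriminant = 18² - 4×8×15 = 324 - 480 = -156 < 0, so the poles are a complex conjugate pair s = (-18 ± j√156)/(2×8). Real part = -18/(2×8) = -18/16 = -1.125; imaginary part = ±√156/(2×8) ≈ 0.7806. Poles: s = -1.125 ± 0.7806j.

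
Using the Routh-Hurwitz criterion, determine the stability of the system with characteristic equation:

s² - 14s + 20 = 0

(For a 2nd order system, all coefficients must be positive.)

Coefficients: 1, -14, 20. b=-14 not positive, so system is unstable.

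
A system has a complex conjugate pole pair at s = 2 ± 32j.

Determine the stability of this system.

Real part of poles is 2 (> 0, right half-plane). Unstable.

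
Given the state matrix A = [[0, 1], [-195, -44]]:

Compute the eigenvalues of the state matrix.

det(A - λI) = λ² - (-44)λ + 195 = (λ - (-5))(λ - (-39)). Eigenvalues: -5, -39.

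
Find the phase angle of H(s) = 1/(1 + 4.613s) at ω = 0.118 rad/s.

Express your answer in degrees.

Phase = -arctan(ωτ) = -arctan(0.118 × 4.613) = -28.6°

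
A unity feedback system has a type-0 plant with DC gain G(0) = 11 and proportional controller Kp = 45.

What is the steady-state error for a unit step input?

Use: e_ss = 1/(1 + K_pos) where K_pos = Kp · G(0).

K_pos = Kp · G(0) = 45 × 11 = 495. e_ss = 1/(1 + 495) = 0.0020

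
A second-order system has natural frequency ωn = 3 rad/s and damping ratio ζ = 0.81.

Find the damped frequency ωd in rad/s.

ωd = ωn√(1 - ζ²) = 3√(1 - 0.81²) = 1.76 rad/s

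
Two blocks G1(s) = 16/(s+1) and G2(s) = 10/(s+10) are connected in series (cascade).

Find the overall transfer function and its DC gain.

Series: multiply transfer functions. G_eq = 16/(s+1) × 10/(s+10) = 160/((s+1)(s+10)). DC gain = 160/(1×10) = 16.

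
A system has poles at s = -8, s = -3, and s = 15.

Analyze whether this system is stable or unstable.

Pole(s) at s = 15 are not in the left half-plane. System is unstable.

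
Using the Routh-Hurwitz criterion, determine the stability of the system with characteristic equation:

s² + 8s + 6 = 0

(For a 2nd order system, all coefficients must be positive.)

Coefficients: 1, 8, 6. All positive, so system is stable.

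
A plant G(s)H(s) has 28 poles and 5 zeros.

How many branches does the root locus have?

Root locus has n branches where n = number of poles = 28.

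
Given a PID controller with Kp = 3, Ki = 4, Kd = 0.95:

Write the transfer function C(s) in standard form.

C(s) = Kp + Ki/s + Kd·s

Substituting values: C(s) = 3 + 4/s + 0.95s = (0.95s² + 3s + 4)/s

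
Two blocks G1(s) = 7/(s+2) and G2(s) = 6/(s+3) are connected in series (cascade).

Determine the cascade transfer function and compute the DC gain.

Series: multiply transfer functions. G_eq = 7/(s+2) × 6/(s+3) = 42/((s+2)(s+3)). DC gain = 42/(2×3) = 7.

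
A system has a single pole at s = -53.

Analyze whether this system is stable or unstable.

Pole at s = -53 is in the left half-plane. Stable.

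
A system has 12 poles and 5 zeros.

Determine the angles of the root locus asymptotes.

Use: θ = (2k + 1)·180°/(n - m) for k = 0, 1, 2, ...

n - m = 12 - 5 = 7. Angles: θk = (2k + 1)·180°/7 = 25.71°, 77.14°, 128.57°, 180°, 231.43°, 282.86°, 334.29°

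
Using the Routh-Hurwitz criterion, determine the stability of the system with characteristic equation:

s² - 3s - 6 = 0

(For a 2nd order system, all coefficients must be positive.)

Coefficients: 1, -3, -6. b=-3, c=-6 not positive, so system is unstable.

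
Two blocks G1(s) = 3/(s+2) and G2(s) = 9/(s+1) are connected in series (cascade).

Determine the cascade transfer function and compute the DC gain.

Series: multiply transfer functions. G_eq = 3/(s+2) × 9/(s+1) = 27/((s+2)(s+1)). DC gain = 27/(2×1) = 13.5.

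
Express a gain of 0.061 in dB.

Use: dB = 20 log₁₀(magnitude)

dB = 20 log₁₀(0.061) = -24.3 dB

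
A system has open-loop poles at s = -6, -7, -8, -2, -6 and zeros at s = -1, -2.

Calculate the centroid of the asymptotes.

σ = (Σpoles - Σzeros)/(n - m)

σ = (Σpoles - Σzeros)/(n - m) = (-29 - (-3))/(5 - 2) = -26/3 = -8.67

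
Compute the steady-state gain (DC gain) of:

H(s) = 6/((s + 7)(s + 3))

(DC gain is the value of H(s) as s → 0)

DC gain = H(0) = 6/(7 × 3) = 6/21 = 0.2857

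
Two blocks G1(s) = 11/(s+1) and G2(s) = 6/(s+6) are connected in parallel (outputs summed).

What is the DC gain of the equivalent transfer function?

Parallel: G_eq = G1 + G2. DC gain = G1(0) + G2(0) = 11/1 + 6/6 = 11 + 1 = 12.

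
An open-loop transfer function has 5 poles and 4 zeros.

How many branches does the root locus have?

Root locus has n branches where n = number of poles = 5.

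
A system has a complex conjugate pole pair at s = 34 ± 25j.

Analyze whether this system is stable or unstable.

Real part of poles is 34 (> 0, right half-plane). Unstable.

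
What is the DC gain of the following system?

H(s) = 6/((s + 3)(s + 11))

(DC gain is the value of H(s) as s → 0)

DC gain = H(0) = 6/(3 × 11) = 6/33 = 0.1818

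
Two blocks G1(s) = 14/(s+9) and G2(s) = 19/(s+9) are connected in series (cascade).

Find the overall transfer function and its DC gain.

Series: multiply transfer functions. G_eq = 14/(s+9) × 19/(s+9) = 266/((s+9)(s+9)). DC gain = 266/(9×9) = 3.2840.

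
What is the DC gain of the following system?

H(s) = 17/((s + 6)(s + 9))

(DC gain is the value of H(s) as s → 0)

DC gain = H(0) = 17/(6 × 9) = 17/54 = 0.3148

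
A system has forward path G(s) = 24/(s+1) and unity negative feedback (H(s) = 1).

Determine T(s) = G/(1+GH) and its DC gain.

T(s) = G/(1+GH) = [24/(s+1)] / [1 + 24/(s+1)] = 24/(s+1+24) = 24/(s+25). DC gain = 24/25 = 0.96.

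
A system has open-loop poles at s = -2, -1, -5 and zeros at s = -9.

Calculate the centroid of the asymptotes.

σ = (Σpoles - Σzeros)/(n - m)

σ = (Σpoles - Σzeros)/(n - m) = (-8 - (-9))/(3 - 1) = 1/2 = 0.5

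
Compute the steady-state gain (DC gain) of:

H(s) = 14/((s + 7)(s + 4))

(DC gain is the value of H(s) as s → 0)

DC gain = H(0) = 14/(7 × 4) = 14/28 = 0.5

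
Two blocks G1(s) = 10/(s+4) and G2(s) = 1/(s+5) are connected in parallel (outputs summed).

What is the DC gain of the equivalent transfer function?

Parallel: G_eq = G1 + G2. DC gain = G1(0) + G2(0) = 10/4 + 1/5 = 2.5 + 0.2 = 2.7.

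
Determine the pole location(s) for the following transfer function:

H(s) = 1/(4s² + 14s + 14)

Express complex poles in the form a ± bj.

Discriminant = 14² - 4×4×14 = 196 - 224 = -28 < 0, so the poles are a complex conjugate pair s = (-14 ± j√28)/(2×4). Real part = -14/(2×4) = -14/8 = -1.75; imaginary part = ±√28/(2×4) ≈ 0.6614. Poles: s = -1.75 ± 0.6614j.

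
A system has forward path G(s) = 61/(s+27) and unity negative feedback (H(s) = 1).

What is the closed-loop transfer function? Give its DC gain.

T(s) = G/(1+GH) = [61/(s+27)] / [1 + 61/(s+27)] = 61/(s+27+61) = 61/(s+88). DC gain = 61/88 = 0.6932.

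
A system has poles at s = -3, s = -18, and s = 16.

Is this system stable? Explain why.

Pole(s) at s = 16 are not in the left half-plane. System is unstable.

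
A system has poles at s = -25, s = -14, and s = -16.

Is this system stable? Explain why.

All poles are in the left half-plane. System is stable.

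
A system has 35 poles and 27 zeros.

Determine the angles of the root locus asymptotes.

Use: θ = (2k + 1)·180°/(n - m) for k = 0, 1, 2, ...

n - m = 35 - 27 = 8. Angles: θk = (2k + 1)·180°/8 = 22.5°, 67.5°, 112.5°, 157.5°, 202.5°, 247.5°, 292.5°, 337.5°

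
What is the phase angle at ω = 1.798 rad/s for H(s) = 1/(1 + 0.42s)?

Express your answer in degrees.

Phase = -arctan(ωτ) = -arctan(1.798 × 0.42) = -37.1°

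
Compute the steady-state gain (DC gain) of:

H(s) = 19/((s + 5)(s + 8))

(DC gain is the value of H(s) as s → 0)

DC gain = H(0) = 19/(5 × 8) = 19/40 = 0.475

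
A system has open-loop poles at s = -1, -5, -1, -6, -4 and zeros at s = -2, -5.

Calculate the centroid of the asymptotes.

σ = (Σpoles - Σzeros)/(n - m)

σ = (Σpoles - Σzeros)/(n - m) = (-17 - (-7))/(5 - 2) = -10/3 = -3.33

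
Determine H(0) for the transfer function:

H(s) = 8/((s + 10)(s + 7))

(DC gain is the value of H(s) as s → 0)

DC gain = H(0) = 8/(10 × 7) = 8/70 = 0.1143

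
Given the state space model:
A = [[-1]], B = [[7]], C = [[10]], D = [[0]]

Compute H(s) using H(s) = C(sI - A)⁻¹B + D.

(sI - A)⁻¹ = 1/(s + 1). H(s) = 10 × 7/(s + 1) + 0 = 70/(s + 1).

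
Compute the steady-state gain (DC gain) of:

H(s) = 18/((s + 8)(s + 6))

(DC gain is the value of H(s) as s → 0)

DC gain = H(0) = 18/(8 × 6) = 18/48 = 0.375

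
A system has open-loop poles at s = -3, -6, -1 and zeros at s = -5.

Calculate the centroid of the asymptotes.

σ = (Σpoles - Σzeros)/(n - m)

σ = (Σpoles - Σzeros)/(n - m) = (-10 - (-5))/(3 - 1) = -5/2 = -2.5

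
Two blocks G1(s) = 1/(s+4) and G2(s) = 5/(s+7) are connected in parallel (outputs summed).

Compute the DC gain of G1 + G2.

Parallel: G_eq = G1 + G2. DC gain = G1(0) + G2(0) = 1/4 + 5/7 = 0.25 + 0.7143 = 0.9643.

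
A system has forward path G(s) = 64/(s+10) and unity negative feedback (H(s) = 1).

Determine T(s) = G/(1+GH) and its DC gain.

T(s) = G/(1+GH) = [64/(s+10)] / [1 + 64/(s+10)] = 64/(s+10+64) = 64/(s+74). DC gain = 64/74 = 0.8649.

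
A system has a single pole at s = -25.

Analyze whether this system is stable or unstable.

Pole at s = -25 is in the left half-plane. Stable.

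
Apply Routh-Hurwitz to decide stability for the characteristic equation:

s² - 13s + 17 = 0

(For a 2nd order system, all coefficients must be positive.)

Coefficients: 1, -13, 17. b=-13 not positive, so system is unstable.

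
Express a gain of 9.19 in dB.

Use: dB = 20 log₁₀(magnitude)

dB = 20 log₁₀(9.19) = 19.3 dB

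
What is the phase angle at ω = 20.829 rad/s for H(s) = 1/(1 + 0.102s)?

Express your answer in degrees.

Phase = -arctan(ωτ) = -arctan(20.829 × 0.102) = -64.8°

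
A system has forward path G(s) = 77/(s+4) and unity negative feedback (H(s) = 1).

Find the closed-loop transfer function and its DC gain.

T(s) = G/(1+GH) = [77/(s+4)] / [1 + 77/(s+4)] = 77/(s+4+77) = 77/(s+81). DC gain = 77/81 = 0.9506.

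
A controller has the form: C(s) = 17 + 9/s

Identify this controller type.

This is a Proportional-Integral (PI) controller.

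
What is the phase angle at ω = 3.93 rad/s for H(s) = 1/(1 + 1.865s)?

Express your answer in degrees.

Phase = -arctan(ωτ) = -arctan(3.93 × 1.865) = -82.2°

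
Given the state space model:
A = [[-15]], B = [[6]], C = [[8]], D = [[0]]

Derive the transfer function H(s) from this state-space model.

(sI - A)⁻¹ = 1/(s + 15). H(s) = 8 × 6/(s + 15) + 0 = 48/(s + 15).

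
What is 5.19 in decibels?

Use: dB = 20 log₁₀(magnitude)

dB = 20 log₁₀(5.19) = 14.3 dB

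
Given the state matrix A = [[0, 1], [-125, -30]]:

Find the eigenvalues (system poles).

det(A - λI) = λ² - (-30)λ + 125 = (λ - (-25))(λ - (-5)). Eigenvalues: -25, -5.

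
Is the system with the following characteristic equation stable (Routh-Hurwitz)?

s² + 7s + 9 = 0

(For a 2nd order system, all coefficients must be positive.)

Coefficients: 1, 7, 9. All positive, so system is stable.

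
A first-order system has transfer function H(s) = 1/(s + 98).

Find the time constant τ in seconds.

For H(s) = 1/(s + 1/τ), the pole is at -1/τ = -98, so τ = 1/98 = 0.0102 s.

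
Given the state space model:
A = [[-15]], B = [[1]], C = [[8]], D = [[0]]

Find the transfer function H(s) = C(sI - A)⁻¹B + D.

(sI - A)⁻¹ = 1/(s + 15). H(s) = 8 × 1/(s + 15) + 0 = 8/(s + 15).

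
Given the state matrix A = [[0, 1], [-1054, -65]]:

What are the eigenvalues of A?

det(A - λI) = λ² - (-65)λ + 1054 = (λ - (-31))(λ - (-34)). Eigenvalues: -31, -34.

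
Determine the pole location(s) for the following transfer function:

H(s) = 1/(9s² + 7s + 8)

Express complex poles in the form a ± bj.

Discriminant = 7² - 4×9×8 = 49 - 288 = -239 < 0, so the poles are a complex conjugate pair s = (-7 ± j√239)/(2×9). Real part = -7/(2×9) = -7/18 ≈ -0.3889; imaginary part = ±√239/(2×9) ≈ 0.8589. Poles: s = -0.3889 ± 0.8589j.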